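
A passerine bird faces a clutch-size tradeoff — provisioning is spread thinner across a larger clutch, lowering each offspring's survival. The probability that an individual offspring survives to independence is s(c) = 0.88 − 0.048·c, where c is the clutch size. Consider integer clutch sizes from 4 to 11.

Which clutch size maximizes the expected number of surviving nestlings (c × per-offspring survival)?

9

Expected surviving nestlings = c × s(c):
  c=4: 4 × 0.688 = 2.752
  c=5: 5 × 0.640 = 3.200
  c=6: 6 × 0.592 = 3.552
  c=7: 7 × 0.544 = 3.808
  c=8: 8 × 0.496 = 3.968
  c=9: 9 × 0.448 = 4.032
  c=10: 10 × 0.400 = 4.000
  c=11: 11 × 0.352 = 3.872
Maximum at c = 9 (4.032 surviving nestlings).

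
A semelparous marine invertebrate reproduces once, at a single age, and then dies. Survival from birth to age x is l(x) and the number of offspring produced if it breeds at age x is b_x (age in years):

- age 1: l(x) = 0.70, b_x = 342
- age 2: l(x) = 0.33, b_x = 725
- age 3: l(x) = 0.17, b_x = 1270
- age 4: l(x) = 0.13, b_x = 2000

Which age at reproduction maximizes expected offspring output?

Expected offspring if breeding at age x = l(x) × b_x:
  age 1: 0.70 × 342 = 239.400
  age 2: 0.33 × 725 = 239.250
  age 3: 0.17 × 1270 = 215.900
  age 4: 0.13 × 2000 = 260.000
Maximum at age 4 (260.000).

4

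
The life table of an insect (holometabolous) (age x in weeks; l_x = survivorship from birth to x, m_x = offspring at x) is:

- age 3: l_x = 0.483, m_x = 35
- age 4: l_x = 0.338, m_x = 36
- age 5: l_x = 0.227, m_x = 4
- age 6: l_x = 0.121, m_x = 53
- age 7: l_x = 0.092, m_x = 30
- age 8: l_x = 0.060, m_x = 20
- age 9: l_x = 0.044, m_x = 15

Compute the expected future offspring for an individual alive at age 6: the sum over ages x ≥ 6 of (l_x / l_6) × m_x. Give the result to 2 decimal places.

91.18

l_6 = 0.121. Conditional survival from age 6 to x is l_x / l_6.
  x=6: (0.121/0.121) × 53 = 53.0000
  x=7: (0.092/0.121) × 30 = 22.8099
  x=8: (0.060/0.121) × 20 = 9.9174
  x=9: (0.044/0.121) × 15 = 5.4545
Sum = 53.0000 + 22.8099 + 9.9174 + 5.4545 = 91.1818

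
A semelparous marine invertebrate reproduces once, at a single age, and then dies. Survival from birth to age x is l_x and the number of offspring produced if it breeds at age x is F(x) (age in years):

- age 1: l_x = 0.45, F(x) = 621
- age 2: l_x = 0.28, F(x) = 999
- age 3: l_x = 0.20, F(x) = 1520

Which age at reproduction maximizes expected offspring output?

3

Expected offspring if breeding at age x = l_x × F(x):
  age 1: 0.45 × 621 = 279.450
  age 2: 0.28 × 999 = 279.720
  age 3: 0.20 × 1520 = 304.000
Maximum at age 3 (304.000).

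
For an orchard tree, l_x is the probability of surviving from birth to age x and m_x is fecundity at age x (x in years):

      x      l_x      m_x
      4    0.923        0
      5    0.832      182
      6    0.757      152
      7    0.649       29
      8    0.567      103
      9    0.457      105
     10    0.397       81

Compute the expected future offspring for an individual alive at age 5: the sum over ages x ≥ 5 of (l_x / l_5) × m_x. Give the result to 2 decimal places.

l_5 = 0.832. Conditional survival from age 5 to x is l_x / l_5.
  x=5: (0.832/0.832) × 182 = 182.0000
  x=6: (0.757/0.832) × 152 = 138.2981
  x=7: (0.649/0.832) × 29 = 22.6214
  x=8: (0.567/0.832) × 103 = 70.1935
  x=9: (0.457/0.832) × 105 = 57.6743
  x=10: (0.397/0.832) × 81 = 38.6502
Sum = 182.0000 + 138.2981 + 22.6214 + 70.1935 + 57.6743 + 38.6502 = 509.4375

509.44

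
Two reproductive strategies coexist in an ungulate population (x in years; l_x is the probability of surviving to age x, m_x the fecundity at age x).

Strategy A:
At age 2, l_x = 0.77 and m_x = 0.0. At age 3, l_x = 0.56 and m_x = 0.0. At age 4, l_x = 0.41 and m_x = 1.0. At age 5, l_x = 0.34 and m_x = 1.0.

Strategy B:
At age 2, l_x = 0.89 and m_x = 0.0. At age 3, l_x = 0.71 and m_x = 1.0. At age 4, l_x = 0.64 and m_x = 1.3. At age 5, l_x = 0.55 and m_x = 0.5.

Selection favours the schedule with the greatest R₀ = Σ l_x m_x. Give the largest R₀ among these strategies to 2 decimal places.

Strategy A: R₀ = 0.77×0.0 + 0.56×0.0 + 0.41×1.0 + 0.34×1.0 = 0.7500
Strategy B: R₀ = 0.89×0.0 + 0.71×1.0 + 0.64×1.3 + 0.55×0.5 = 1.8170
Highest R₀: strategy B with 1.8170.

1.82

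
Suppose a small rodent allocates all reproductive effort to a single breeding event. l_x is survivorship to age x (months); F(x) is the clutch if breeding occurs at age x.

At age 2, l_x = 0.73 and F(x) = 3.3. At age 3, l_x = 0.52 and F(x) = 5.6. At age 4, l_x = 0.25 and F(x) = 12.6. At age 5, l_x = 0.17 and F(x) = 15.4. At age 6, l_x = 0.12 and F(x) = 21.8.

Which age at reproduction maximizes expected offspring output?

4

Expected offspring if breeding at age x = l_x × F(x):
  age 2: 0.73 × 3.3 = 2.409
  age 3: 0.52 × 5.6 = 2.912
  age 4: 0.25 × 12.6 = 3.150
  age 5: 0.17 × 15.4 = 2.618
  age 6: 0.12 × 21.8 = 2.616
Maximum at age 4 (3.150).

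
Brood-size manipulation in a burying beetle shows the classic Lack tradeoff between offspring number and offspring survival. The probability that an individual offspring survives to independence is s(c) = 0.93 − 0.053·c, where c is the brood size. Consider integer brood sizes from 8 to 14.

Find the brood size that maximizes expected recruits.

Expected recruits = c × s(c):
  c=8: 8 × 0.506 = 4.048
  c=9: 9 × 0.453 = 4.077
  c=10: 10 × 0.400 = 4.000
  c=11: 11 × 0.347 = 3.817
  c=12: 12 × 0.294 = 3.528
  c=13: 13 × 0.241 = 3.133
  c=14: 14 × 0.188 = 2.632
Maximum at c = 9 (4.077 recruits).

9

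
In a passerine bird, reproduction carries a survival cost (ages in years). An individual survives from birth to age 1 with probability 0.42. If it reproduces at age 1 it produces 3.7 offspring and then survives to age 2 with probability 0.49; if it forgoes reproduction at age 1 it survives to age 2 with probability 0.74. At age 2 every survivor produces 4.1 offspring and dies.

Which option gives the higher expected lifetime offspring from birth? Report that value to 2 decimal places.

2.40

breed at age 1: R₀ = 0.42 × (3.7 + 0.49 × 4.1) = 0.42 × 5.7090 = 2.3978
delay to age 2: R₀ = 0.42 × (0.74 × 4.1) = 0.42 × 3.0340 = 1.2743
Higher: breed at age 1 (2.3978).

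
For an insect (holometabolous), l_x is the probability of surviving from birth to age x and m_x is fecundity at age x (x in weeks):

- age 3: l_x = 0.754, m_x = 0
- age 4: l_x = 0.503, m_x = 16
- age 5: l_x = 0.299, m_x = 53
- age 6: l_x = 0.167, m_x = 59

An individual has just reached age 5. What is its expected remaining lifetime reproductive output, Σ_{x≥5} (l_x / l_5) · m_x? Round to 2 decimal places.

85.95

l_5 = 0.299. Conditional survival from age 5 to x is l_x / l_5.
  x=5: (0.299/0.299) × 53 = 53.0000
  x=6: (0.167/0.299) × 59 = 32.9532
Sum = 53.0000 + 32.9532 = 85.9532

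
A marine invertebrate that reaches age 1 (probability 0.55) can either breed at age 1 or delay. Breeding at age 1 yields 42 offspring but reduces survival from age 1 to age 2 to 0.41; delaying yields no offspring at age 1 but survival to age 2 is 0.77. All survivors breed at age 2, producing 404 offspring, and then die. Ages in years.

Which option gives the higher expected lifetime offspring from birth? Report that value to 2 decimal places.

171.09

breed at age 1: R₀ = 0.55 × (42 + 0.41 × 404) = 0.55 × 207.6400 = 114.2020
delay to age 2: R₀ = 0.55 × (0.77 × 404) = 0.55 × 311.0800 = 171.0940
Higher: delay to age 2 (171.0940).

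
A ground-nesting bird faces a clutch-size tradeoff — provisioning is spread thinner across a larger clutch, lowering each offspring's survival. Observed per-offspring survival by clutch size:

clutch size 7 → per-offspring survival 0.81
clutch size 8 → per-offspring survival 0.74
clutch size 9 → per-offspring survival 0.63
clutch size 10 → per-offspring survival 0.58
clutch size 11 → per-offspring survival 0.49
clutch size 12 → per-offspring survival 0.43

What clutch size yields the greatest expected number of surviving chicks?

8

Expected surviving chicks = c × s(c):
  c=7: 7 × 0.81 = 5.670
  c=8: 8 × 0.74 = 5.920
  c=9: 9 × 0.63 = 5.670
  c=10: 10 × 0.58 = 5.800
  c=11: 11 × 0.49 = 5.390
  c=12: 12 × 0.43 = 5.160
Maximum at c = 8 (5.920 surviving chicks).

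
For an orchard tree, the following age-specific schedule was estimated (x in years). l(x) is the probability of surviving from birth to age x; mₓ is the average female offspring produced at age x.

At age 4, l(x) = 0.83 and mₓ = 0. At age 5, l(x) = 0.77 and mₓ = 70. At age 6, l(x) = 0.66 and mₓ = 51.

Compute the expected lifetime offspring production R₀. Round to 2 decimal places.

87.56

R₀ = Σ l(x) mₓ:
  age 4: 0.83 × 0 = 0.0000
  age 5: 0.77 × 70 = 53.9000
  age 6: 0.66 × 51 = 33.6600
R₀ = 0.0000 + 53.9000 + 33.6600 = 87.5600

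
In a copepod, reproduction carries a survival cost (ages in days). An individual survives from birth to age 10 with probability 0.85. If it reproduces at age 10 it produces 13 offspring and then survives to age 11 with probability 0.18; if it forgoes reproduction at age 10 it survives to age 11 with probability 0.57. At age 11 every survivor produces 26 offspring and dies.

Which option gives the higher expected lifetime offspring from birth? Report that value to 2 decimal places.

15.03

breed at age 10: R₀ = 0.85 × (13 + 0.18 × 26) = 0.85 × 17.6800 = 15.0280
delay to age 11: R₀ = 0.85 × (0.57 × 26) = 0.85 × 14.8200 = 12.5970
Higher: breed at age 10 (15.0280).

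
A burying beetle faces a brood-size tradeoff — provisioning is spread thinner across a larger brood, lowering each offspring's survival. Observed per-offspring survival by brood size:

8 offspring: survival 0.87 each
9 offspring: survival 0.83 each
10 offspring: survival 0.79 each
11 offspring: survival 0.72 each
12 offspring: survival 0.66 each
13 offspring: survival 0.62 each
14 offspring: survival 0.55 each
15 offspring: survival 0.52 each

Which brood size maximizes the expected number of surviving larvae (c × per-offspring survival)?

Expected surviving larvae = c × s(c):
  c=8: 8 × 0.87 = 6.960
  c=9: 9 × 0.83 = 7.470
  c=10: 10 × 0.79 = 7.900
  c=11: 11 × 0.72 = 7.920
  c=12: 12 × 0.66 = 7.920
  c=13: 13 × 0.62 = 8.060
  c=14: 14 × 0.55 = 7.700
  c=15: 15 × 0.52 = 7.800
Maximum at c = 13 (8.060 surviving larvae).

13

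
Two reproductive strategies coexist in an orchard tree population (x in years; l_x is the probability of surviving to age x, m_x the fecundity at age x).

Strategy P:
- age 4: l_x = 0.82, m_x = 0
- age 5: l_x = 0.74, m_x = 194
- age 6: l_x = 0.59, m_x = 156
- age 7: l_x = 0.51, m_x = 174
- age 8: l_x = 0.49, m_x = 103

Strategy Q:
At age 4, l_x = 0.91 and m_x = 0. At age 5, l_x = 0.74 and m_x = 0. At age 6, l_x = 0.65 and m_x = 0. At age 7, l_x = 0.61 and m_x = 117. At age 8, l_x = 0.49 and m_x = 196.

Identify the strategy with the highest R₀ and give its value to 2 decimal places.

Strategy P: R₀ = 0.82×0 + 0.74×194 + 0.59×156 + 0.51×174 + 0.49×103 = 374.8100
Strategy Q: R₀ = 0.91×0 + 0.74×0 + 0.65×0 + 0.61×117 + 0.49×196 = 167.4100
Highest R₀: strategy P with 374.8100.

374.81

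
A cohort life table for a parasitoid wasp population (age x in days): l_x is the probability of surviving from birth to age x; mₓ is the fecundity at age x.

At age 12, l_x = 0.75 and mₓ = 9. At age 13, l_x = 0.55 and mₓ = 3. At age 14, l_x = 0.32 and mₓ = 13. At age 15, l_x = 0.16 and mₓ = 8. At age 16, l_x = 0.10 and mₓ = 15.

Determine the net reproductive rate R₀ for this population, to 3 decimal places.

15.340

R₀ = Σ l_x mₓ:
  age 12: 0.75 × 9 = 6.7500
  age 13: 0.55 × 3 = 1.6500
  age 14: 0.32 × 13 = 4.1600
  age 15: 0.16 × 8 = 1.2800
  age 16: 0.10 × 15 = 1.5000
R₀ = 6.7500 + 1.6500 + 4.1600 + 1.2800 + 1.5000 = 15.3400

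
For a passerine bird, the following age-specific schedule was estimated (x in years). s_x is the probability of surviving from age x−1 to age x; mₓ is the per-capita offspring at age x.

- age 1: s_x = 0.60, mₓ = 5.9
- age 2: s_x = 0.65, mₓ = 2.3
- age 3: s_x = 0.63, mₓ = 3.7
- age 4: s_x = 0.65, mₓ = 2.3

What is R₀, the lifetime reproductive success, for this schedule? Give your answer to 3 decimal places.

Survivorship from birth: l_x = s_1·s_2·…·s_x.
  l_1 = 0.60000
  l_2 = 0.39000
  l_3 = 0.24570
  l_4 = 0.15971
R₀ = Σ l_x mₓ:
  age 1: 0.60000 × 5.9 = 3.5400
  age 2: 0.39000 × 2.3 = 0.8970
  age 3: 0.24570 × 3.7 = 0.9091
  age 4: 0.15971 × 2.3 = 0.3673
R₀ = 3.5400 + 0.8970 + 0.9091 + 0.3673 = 5.7134

5.713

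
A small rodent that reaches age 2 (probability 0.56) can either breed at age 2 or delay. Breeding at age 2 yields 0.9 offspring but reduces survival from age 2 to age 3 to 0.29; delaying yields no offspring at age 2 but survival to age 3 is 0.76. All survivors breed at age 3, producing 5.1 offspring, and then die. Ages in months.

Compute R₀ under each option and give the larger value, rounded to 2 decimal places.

2.17

breed at age 2: R₀ = 0.56 × (0.9 + 0.29 × 5.1) = 0.56 × 2.3790 = 1.3322
delay to age 3: R₀ = 0.56 × (0.76 × 5.1) = 0.56 × 3.8760 = 2.1706
Higher: delay to age 3 (2.1706).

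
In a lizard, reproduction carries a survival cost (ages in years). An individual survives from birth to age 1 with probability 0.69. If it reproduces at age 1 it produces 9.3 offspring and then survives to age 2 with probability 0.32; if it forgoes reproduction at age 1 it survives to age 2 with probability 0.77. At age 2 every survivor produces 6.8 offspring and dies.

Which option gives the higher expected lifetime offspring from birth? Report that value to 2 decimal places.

7.92

breed at age 1: R₀ = 0.69 × (9.3 + 0.32 × 6.8) = 0.69 × 11.4760 = 7.9184
delay to age 2: R₀ = 0.69 × (0.77 × 6.8) = 0.69 × 5.2360 = 3.6128
Higher: breed at age 1 (7.9184).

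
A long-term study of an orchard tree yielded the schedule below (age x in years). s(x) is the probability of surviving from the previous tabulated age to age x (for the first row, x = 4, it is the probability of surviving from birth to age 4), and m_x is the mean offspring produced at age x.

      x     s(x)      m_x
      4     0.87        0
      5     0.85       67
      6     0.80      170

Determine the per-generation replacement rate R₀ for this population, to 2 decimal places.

Survivorship from birth: l_x = s_4·s_5·…·s_x.
  l_4 = 0.87000
  l_5 = 0.73950
  l_6 = 0.59160
R₀ = Σ l_x m_x:
  age 4: 0.87000 × 0 = 0.0000
  age 5: 0.73950 × 67 = 49.5465
  age 6: 0.59160 × 170 = 100.5720
R₀ = 0.0000 + 49.5465 + 100.5720 = 150.1185

150.12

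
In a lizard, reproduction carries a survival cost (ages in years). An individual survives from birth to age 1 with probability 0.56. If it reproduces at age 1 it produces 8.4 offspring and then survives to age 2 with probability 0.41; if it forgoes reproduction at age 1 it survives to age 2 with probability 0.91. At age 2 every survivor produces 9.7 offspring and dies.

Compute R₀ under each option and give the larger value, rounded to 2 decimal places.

breed at age 1: R₀ = 0.56 × (8.4 + 0.41 × 9.7) = 0.56 × 12.3770 = 6.9311
delay to age 2: R₀ = 0.56 × (0.91 × 9.7) = 0.56 × 8.8270 = 4.9431
Higher: breed at age 1 (6.9311).

6.93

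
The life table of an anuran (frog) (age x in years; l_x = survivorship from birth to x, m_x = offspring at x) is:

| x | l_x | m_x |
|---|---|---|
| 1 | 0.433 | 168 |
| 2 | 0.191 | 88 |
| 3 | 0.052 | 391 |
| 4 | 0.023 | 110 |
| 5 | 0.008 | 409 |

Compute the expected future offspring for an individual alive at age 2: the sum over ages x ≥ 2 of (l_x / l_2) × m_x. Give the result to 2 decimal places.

224.83

l_2 = 0.191. Conditional survival from age 2 to x is l_x / l_2.
  x=2: (0.191/0.191) × 88 = 88.0000
  x=3: (0.052/0.191) × 391 = 106.4503
  x=4: (0.023/0.191) × 110 = 13.2461
  x=5: (0.008/0.191) × 409 = 17.1309
Sum = 88.0000 + 106.4503 + 13.2461 + 17.1309 = 224.8272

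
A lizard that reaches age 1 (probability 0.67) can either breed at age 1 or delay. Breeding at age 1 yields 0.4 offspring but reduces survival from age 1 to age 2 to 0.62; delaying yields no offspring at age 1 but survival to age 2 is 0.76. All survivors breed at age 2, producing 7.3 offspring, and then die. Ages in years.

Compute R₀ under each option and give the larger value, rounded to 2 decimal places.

breed at age 1: R₀ = 0.67 × (0.4 + 0.62 × 7.3) = 0.67 × 4.9260 = 3.3004
delay to age 2: R₀ = 0.67 × (0.76 × 7.3) = 0.67 × 5.5480 = 3.7172
Higher: delay to age 2 (3.7172).

3.72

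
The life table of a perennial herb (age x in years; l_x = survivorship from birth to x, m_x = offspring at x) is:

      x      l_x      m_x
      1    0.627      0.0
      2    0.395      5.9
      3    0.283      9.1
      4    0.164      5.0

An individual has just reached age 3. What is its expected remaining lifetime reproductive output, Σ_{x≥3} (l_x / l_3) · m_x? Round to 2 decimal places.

l_3 = 0.283. Conditional survival from age 3 to x is l_x / l_3.
  x=3: (0.283/0.283) × 9.1 = 9.1000
  x=4: (0.164/0.283) × 5.0 = 2.8975
Sum = 9.1000 + 2.8975 = 11.9975

12.00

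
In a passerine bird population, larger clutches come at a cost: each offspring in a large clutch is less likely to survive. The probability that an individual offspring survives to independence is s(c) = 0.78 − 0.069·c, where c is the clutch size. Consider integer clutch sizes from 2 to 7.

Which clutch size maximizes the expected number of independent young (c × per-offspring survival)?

6

Expected independent young = c × s(c):
  c=2: 2 × 0.642 = 1.284
  c=3: 3 × 0.573 = 1.719
  c=4: 4 × 0.504 = 2.016
  c=5: 5 × 0.435 = 2.175
  c=6: 6 × 0.366 = 2.196
  c=7: 7 × 0.297 = 2.079
Maximum at c = 6 (2.196 independent young).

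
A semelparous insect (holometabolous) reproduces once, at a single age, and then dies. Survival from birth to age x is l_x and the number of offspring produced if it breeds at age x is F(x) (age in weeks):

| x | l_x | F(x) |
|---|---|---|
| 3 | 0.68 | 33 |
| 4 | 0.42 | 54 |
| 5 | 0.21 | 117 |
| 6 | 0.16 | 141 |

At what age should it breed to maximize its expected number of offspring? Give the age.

5

Expected offspring if breeding at age x = l_x × F(x):
  age 3: 0.68 × 33 = 22.440
  age 4: 0.42 × 54 = 22.680
  age 5: 0.21 × 117 = 24.570
  age 6: 0.16 × 141 = 22.560
Maximum at age 5 (24.570).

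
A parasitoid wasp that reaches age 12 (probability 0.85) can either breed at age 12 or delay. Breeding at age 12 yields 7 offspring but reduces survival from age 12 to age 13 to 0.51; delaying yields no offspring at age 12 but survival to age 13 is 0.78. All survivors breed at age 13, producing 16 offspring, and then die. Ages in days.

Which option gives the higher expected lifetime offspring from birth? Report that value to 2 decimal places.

12.89

breed at age 12: R₀ = 0.85 × (7 + 0.51 × 16) = 0.85 × 15.1600 = 12.8860
delay to age 13: R₀ = 0.85 × (0.78 × 16) = 0.85 × 12.4800 = 10.6080
Higher: breed at age 12 (12.8860).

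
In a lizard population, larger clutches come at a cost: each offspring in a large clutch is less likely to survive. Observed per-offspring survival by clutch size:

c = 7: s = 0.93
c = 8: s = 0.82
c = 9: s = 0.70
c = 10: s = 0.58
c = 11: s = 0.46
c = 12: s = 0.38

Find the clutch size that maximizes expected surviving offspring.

Expected surviving offspring = c × s(c):
  c=7: 7 × 0.93 = 6.510
  c=8: 8 × 0.82 = 6.560
  c=9: 9 × 0.70 = 6.300
  c=10: 10 × 0.58 = 5.800
  c=11: 11 × 0.46 = 5.060
  c=12: 12 × 0.38 = 4.560
Maximum at c = 8 (6.560 surviving offspring).

8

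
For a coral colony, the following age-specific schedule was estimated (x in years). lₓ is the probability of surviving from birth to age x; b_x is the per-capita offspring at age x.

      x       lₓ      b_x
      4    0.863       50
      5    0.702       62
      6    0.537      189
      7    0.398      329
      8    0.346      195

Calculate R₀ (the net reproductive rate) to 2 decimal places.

386.58

R₀ = Σ lₓ b_x:
  age 4: 0.863 × 50 = 43.1500
  age 5: 0.702 × 62 = 43.5240
  age 6: 0.537 × 189 = 101.4930
  age 7: 0.398 × 329 = 130.9420
  age 8: 0.346 × 195 = 67.4700
R₀ = 43.1500 + 43.5240 + 101.4930 + 130.9420 + 67.4700 = 386.5790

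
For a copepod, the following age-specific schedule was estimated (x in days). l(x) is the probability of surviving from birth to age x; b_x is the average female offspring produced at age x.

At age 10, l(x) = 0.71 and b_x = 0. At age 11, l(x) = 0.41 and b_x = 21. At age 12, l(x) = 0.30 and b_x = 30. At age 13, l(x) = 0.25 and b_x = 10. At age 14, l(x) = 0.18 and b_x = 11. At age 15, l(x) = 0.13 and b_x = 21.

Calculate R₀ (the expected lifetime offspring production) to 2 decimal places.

24.82

R₀ = Σ l(x) b_x:
  age 10: 0.71 × 0 = 0.0000
  age 11: 0.41 × 21 = 8.6100
  age 12: 0.30 × 30 = 9.0000
  age 13: 0.25 × 10 = 2.5000
  age 14: 0.18 × 11 = 1.9800
  age 15: 0.13 × 21 = 2.7300
R₀ = 0.0000 + 8.6100 + 9.0000 + 2.5000 + 1.9800 + 2.7300 = 24.8200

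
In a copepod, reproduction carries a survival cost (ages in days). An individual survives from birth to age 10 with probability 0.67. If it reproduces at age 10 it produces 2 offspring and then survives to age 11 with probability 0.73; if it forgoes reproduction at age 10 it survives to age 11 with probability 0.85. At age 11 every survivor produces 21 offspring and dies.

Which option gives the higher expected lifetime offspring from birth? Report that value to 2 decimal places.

11.96

breed at age 10: R₀ = 0.67 × (2 + 0.73 × 21) = 0.67 × 17.3300 = 11.6111
delay to age 11: R₀ = 0.67 × (0.85 × 21) = 0.67 × 17.8500 = 11.9595
Higher: delay to age 11 (11.9595).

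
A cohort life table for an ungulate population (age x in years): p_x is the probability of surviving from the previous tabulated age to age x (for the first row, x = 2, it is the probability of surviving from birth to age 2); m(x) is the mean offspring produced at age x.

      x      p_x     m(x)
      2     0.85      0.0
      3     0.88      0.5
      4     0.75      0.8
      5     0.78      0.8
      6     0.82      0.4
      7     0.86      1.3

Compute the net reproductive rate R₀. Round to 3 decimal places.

Survivorship from birth: l_x = p_2·p_3·…·p_x.
  l_2 = 0.85000
  l_3 = 0.74800
  l_4 = 0.56100
  l_5 = 0.43758
  l_6 = 0.35882
  l_7 = 0.30858
R₀ = Σ l_x m(x):
  age 2: 0.85000 × 0.0 = 0.0000
  age 3: 0.74800 × 0.5 = 0.3740
  age 4: 0.56100 × 0.8 = 0.4488
  age 5: 0.43758 × 0.8 = 0.3501
  age 6: 0.35882 × 0.4 = 0.1435
  age 7: 0.30858 × 1.3 = 0.4012
R₀ = 0.0000 + 0.3740 + 0.4488 + 0.3501 + 0.1435 + 0.4012 = 1.7175

1.718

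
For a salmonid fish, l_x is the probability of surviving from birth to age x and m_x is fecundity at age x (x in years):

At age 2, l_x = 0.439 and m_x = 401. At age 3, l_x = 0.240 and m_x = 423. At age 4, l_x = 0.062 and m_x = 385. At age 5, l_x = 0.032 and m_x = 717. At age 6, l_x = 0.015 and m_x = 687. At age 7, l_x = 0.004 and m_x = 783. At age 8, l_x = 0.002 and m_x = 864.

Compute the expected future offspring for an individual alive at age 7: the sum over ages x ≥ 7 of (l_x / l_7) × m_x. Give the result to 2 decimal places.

1215.00

l_7 = 0.004. Conditional survival from age 7 to x is l_x / l_7.
  x=7: (0.004/0.004) × 783 = 783.0000
  x=8: (0.002/0.004) × 864 = 432.0000
Sum = 783.0000 + 432.0000 = 1215.0000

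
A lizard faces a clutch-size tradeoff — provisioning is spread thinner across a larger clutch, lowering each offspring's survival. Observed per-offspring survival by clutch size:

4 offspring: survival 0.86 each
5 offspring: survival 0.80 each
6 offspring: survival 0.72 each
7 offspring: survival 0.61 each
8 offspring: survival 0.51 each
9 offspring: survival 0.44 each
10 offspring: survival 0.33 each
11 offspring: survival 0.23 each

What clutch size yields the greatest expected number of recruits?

Expected recruits = c × s(c):
  c=4: 4 × 0.86 = 3.440
  c=5: 5 × 0.80 = 4.000
  c=6: 6 × 0.72 = 4.320
  c=7: 7 × 0.61 = 4.270
  c=8: 8 × 0.51 = 4.080
  c=9: 9 × 0.44 = 3.960
  c=10: 10 × 0.33 = 3.300
  c=11: 11 × 0.23 = 2.530
Maximum at c = 6 (4.320 recruits).

6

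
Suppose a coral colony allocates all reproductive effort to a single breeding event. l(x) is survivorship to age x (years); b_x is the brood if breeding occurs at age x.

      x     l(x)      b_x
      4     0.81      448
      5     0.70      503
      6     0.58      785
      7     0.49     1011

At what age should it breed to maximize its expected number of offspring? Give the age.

7

Expected offspring if breeding at age x = l(x) × b_x:
  age 4: 0.81 × 448 = 362.880
  age 5: 0.70 × 503 = 352.100
  age 6: 0.58 × 785 = 455.300
  age 7: 0.49 × 1011 = 495.390
Maximum at age 7 (495.390).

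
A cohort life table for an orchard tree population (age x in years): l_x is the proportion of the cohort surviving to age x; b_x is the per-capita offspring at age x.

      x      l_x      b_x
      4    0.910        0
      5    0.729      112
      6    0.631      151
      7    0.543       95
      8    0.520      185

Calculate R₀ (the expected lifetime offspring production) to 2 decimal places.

R₀ = Σ l_x b_x:
  age 4: 0.910 × 0 = 0.0000
  age 5: 0.729 × 112 = 81.6480
  age 6: 0.631 × 151 = 95.2810
  age 7: 0.543 × 95 = 51.5850
  age 8: 0.520 × 185 = 96.2000
R₀ = 0.0000 + 81.6480 + 95.2810 + 51.5850 + 96.2000 = 324.7140

324.71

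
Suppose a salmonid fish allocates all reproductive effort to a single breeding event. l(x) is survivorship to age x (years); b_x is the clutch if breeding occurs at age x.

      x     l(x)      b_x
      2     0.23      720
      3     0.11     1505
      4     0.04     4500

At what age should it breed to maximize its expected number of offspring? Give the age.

4

Expected offspring if breeding at age x = l(x) × b_x:
  age 2: 0.23 × 720 = 165.600
  age 3: 0.11 × 1505 = 165.550
  age 4: 0.04 × 4500 = 180.000
Maximum at age 4 (180.000).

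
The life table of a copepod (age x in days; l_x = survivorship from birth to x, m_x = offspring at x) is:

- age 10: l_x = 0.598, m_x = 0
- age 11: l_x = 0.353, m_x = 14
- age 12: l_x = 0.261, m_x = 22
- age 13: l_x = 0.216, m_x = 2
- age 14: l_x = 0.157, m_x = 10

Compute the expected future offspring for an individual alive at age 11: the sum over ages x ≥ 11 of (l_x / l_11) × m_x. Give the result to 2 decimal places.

l_11 = 0.353. Conditional survival from age 11 to x is l_x / l_11.
  x=11: (0.353/0.353) × 14 = 14.0000
  x=12: (0.261/0.353) × 22 = 16.2663
  x=13: (0.216/0.353) × 2 = 1.2238
  x=14: (0.157/0.353) × 10 = 4.4476
Sum = 14.0000 + 16.2663 + 1.2238 + 4.4476 = 35.9377

35.94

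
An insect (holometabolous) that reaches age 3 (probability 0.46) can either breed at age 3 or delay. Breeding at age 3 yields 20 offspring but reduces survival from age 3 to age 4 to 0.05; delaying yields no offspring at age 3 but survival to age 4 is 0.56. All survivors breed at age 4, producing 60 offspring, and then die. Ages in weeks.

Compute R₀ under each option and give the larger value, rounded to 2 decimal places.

breed at age 3: R₀ = 0.46 × (20 + 0.05 × 60) = 0.46 × 23.0000 = 10.5800
delay to age 4: R₀ = 0.46 × (0.56 × 60) = 0.46 × 33.6000 = 15.4560
Higher: delay to age 4 (15.4560).

15.46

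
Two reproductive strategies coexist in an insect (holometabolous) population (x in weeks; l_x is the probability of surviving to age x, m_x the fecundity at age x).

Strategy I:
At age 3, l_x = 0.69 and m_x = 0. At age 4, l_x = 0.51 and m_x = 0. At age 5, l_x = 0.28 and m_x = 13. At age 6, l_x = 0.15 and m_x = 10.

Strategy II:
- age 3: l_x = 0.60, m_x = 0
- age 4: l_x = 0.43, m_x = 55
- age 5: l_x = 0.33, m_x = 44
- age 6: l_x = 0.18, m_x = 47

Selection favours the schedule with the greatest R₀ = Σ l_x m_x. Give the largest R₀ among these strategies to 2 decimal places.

46.63

Strategy I: R₀ = 0.69×0 + 0.51×0 + 0.28×13 + 0.15×10 = 5.1400
Strategy II: R₀ = 0.60×0 + 0.43×55 + 0.33×44 + 0.18×47 = 46.6300
Highest R₀: strategy II with 46.6300.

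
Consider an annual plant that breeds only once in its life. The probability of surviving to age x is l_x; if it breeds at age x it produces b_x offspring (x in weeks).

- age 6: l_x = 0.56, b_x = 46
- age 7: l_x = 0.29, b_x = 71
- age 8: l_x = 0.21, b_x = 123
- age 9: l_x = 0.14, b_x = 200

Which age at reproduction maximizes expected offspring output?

9

Expected offspring if breeding at age x = l_x × b_x:
  age 6: 0.56 × 46 = 25.760
  age 7: 0.29 × 71 = 20.590
  age 8: 0.21 × 123 = 25.830
  age 9: 0.14 × 200 = 28.000
Maximum at age 9 (28.000).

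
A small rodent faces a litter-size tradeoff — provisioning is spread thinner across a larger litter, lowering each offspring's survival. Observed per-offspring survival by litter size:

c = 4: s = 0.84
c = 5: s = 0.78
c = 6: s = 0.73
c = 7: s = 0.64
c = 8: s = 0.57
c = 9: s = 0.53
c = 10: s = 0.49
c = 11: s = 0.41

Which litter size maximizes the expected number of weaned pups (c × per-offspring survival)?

Expected weaned pups = c × s(c):
  c=4: 4 × 0.84 = 3.360
  c=5: 5 × 0.78 = 3.900
  c=6: 6 × 0.73 = 4.380
  c=7: 7 × 0.64 = 4.480
  c=8: 8 × 0.57 = 4.560
  c=9: 9 × 0.53 = 4.770
  c=10: 10 × 0.49 = 4.900
  c=11: 11 × 0.41 = 4.510
Maximum at c = 10 (4.900 weaned pups).

10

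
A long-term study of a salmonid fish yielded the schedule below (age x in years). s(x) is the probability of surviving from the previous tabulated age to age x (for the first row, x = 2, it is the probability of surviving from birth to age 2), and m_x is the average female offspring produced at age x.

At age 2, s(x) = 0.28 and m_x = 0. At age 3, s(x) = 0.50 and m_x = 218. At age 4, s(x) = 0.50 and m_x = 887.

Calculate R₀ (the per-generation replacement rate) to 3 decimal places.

Survivorship from birth: l_x = s_2·s_3·…·s_x.
  l_2 = 0.28000
  l_3 = 0.14000
  l_4 = 0.07000
R₀ = Σ l_x m_x:
  age 2: 0.28000 × 0 = 0.0000
  age 3: 0.14000 × 218 = 30.5200
  age 4: 0.07000 × 887 = 62.0900
R₀ = 0.0000 + 30.5200 + 62.0900 = 92.6100

92.610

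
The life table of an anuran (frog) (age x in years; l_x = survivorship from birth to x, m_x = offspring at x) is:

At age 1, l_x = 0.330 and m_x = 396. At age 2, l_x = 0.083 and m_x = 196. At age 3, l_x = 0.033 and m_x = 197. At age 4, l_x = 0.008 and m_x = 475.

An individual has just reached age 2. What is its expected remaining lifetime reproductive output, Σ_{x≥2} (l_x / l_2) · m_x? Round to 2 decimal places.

320.11

l_2 = 0.083. Conditional survival from age 2 to x is l_x / l_2.
  x=2: (0.083/0.083) × 196 = 196.0000
  x=3: (0.033/0.083) × 197 = 78.3253
  x=4: (0.008/0.083) × 475 = 45.7831
Sum = 196.0000 + 78.3253 + 45.7831 = 320.1084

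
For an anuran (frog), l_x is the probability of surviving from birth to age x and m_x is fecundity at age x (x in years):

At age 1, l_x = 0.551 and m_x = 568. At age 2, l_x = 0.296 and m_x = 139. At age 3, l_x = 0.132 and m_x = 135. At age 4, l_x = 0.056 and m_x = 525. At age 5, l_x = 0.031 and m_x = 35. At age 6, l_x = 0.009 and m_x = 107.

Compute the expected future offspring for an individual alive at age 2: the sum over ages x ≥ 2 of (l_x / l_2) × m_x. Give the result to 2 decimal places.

l_2 = 0.296. Conditional survival from age 2 to x is l_x / l_2.
  x=2: (0.296/0.296) × 139 = 139.0000
  x=3: (0.132/0.296) × 135 = 60.2027
  x=4: (0.056/0.296) × 525 = 99.3243
  x=5: (0.031/0.296) × 35 = 3.6655
  x=6: (0.009/0.296) × 107 = 3.2534
Sum = 139.0000 + 60.2027 + 99.3243 + 3.6655 + 3.2534 = 305.4459

305.45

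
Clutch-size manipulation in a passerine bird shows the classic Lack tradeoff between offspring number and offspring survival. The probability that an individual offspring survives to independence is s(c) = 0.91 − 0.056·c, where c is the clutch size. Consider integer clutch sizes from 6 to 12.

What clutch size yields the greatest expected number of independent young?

Expected independent young = c × s(c):
  c=6: 6 × 0.574 = 3.444
  c=7: 7 × 0.518 = 3.626
  c=8: 8 × 0.462 = 3.696
  c=9: 9 × 0.406 = 3.654
  c=10: 10 × 0.350 = 3.500
  c=11: 11 × 0.294 = 3.234
  c=12: 12 × 0.238 = 2.856
Maximum at c = 8 (3.696 independent young).

8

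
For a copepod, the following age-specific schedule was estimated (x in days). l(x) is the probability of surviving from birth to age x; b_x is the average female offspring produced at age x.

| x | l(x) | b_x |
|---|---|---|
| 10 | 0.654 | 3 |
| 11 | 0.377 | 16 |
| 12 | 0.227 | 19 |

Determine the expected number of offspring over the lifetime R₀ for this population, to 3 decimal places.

R₀ = Σ l(x) b_x:
  age 10: 0.654 × 3 = 1.9620
  age 11: 0.377 × 16 = 6.0320
  age 12: 0.227 × 19 = 4.3130
R₀ = 1.9620 + 6.0320 + 4.3130 = 12.3070

12.307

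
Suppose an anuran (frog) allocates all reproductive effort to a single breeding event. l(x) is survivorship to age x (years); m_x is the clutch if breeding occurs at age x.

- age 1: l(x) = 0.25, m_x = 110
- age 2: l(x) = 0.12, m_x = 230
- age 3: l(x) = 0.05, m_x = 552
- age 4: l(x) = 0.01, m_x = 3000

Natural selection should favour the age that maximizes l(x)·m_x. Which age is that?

4

Expected offspring if breeding at age x = l(x) × m_x:
  age 1: 0.25 × 110 = 27.500
  age 2: 0.12 × 230 = 27.600
  age 3: 0.05 × 552 = 27.600
  age 4: 0.01 × 3000 = 30.000
Maximum at age 4 (30.000).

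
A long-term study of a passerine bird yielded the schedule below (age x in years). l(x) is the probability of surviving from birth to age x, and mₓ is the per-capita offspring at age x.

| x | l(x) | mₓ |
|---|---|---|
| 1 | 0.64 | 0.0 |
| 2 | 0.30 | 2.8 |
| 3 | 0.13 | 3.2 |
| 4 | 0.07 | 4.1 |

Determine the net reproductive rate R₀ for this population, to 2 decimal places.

R₀ = Σ l(x) mₓ:
  age 1: 0.64 × 0.0 = 0.0000
  age 2: 0.30 × 2.8 = 0.8400
  age 3: 0.13 × 3.2 = 0.4160
  age 4: 0.07 × 4.1 = 0.2870
R₀ = 0.0000 + 0.8400 + 0.4160 + 0.2870 = 1.5430

1.54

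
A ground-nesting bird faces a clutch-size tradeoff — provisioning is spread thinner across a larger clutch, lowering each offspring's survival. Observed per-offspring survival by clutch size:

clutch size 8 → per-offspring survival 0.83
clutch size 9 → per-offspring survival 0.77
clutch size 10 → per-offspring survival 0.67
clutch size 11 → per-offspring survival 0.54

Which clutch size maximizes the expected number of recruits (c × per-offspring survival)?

Expected recruits = c × s(c):
  c=8: 8 × 0.83 = 6.640
  c=9: 9 × 0.77 = 6.930
  c=10: 10 × 0.67 = 6.700
  c=11: 11 × 0.54 = 5.940
Maximum at c = 9 (6.930 recruits).

9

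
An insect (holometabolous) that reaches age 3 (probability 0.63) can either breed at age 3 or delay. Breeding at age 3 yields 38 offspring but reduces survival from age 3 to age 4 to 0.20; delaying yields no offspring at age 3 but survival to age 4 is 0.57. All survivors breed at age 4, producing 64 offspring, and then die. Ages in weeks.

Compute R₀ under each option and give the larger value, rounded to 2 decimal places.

32.00

breed at age 3: R₀ = 0.63 × (38 + 0.20 × 64) = 0.63 × 50.8000 = 32.0040
delay to age 4: R₀ = 0.63 × (0.57 × 64) = 0.63 × 36.4800 = 22.9824
Higher: breed at age 3 (32.0040).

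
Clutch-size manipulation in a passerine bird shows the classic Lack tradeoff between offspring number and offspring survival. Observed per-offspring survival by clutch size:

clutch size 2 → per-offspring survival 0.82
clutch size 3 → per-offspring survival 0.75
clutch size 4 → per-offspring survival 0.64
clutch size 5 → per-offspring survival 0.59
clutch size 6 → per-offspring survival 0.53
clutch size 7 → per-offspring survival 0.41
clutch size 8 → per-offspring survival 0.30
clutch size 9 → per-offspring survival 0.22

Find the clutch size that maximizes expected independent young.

6

Expected independent young = c × s(c):
  c=2: 2 × 0.82 = 1.640
  c=3: 3 × 0.75 = 2.250
  c=4: 4 × 0.64 = 2.560
  c=5: 5 × 0.59 = 2.950
  c=6: 6 × 0.53 = 3.180
  c=7: 7 × 0.41 = 2.870
  c=8: 8 × 0.30 = 2.400
  c=9: 9 × 0.22 = 1.980
Maximum at c = 6 (3.180 independent young).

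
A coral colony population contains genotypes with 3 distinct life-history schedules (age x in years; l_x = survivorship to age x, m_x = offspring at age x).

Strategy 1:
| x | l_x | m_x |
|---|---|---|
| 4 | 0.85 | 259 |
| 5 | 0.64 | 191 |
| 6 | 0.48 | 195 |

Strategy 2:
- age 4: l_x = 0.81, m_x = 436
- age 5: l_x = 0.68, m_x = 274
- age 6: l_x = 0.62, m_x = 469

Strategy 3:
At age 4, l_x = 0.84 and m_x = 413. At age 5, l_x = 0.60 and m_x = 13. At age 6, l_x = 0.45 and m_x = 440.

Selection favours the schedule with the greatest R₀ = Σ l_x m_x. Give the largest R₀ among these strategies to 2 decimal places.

830.26

Strategy 1: R₀ = 0.85×259 + 0.64×191 + 0.48×195 = 435.9900
Strategy 2: R₀ = 0.81×436 + 0.68×274 + 0.62×469 = 830.2600
Strategy 3: R₀ = 0.84×413 + 0.60×13 + 0.45×440 = 552.7200
Highest R₀: strategy 2 with 830.2600.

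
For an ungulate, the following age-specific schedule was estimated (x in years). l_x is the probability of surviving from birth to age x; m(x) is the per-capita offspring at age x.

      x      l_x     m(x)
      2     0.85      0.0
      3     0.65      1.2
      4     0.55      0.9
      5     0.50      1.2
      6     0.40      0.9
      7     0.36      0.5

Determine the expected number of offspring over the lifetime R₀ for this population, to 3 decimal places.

R₀ = Σ l_x m(x):
  age 2: 0.85 × 0.0 = 0.0000
  age 3: 0.65 × 1.2 = 0.7800
  age 4: 0.55 × 0.9 = 0.4950
  age 5: 0.50 × 1.2 = 0.6000
  age 6: 0.40 × 0.9 = 0.3600
  age 7: 0.36 × 0.5 = 0.1800
R₀ = 0.0000 + 0.7800 + 0.4950 + 0.6000 + 0.3600 + 0.1800 = 2.4150

2.415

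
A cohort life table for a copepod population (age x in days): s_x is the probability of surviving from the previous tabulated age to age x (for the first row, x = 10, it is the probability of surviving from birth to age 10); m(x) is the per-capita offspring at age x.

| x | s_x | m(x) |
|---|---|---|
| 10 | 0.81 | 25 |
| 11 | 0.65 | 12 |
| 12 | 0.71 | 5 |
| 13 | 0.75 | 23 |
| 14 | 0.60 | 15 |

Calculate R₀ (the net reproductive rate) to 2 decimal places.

37.41

Survivorship from birth: l_x = s_10·s_11·…·s_x.
  l_10 = 0.81000
  l_11 = 0.52650
  l_12 = 0.37382
  l_13 = 0.28036
  l_14 = 0.16822
R₀ = Σ l_x m(x):
  age 10: 0.81000 × 25 = 20.2500
  age 11: 0.52650 × 12 = 6.3180
  age 12: 0.37382 × 5 = 1.8691
  age 13: 0.28036 × 23 = 6.4483
  age 14: 0.16822 × 15 = 2.5233
R₀ = 20.2500 + 6.3180 + 1.8691 + 6.4483 + 2.5233 = 37.4087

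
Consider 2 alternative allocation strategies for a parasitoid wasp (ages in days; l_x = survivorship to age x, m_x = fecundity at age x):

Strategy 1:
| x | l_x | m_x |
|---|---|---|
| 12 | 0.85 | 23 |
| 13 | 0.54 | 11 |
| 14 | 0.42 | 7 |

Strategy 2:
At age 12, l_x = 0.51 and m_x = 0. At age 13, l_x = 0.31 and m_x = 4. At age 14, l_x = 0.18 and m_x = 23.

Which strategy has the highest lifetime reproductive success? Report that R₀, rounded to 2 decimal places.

Strategy 1: R₀ = 0.85×23 + 0.54×11 + 0.42×7 = 28.4300
Strategy 2: R₀ = 0.51×0 + 0.31×4 + 0.18×23 = 5.3800
Highest R₀: strategy 1 with 28.4300.

28.43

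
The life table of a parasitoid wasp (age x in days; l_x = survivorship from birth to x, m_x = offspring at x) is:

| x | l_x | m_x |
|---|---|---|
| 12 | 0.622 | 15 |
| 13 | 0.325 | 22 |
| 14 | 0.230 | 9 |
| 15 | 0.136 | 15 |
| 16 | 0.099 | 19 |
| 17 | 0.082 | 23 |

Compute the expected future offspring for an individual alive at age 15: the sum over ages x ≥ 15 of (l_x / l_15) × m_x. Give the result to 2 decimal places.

42.70

l_15 = 0.136. Conditional survival from age 15 to x is l_x / l_15.
  x=15: (0.136/0.136) × 15 = 15.0000
  x=16: (0.099/0.136) × 19 = 13.8309
  x=17: (0.082/0.136) × 23 = 13.8676
Sum = 15.0000 + 13.8309 + 13.8676 = 42.6985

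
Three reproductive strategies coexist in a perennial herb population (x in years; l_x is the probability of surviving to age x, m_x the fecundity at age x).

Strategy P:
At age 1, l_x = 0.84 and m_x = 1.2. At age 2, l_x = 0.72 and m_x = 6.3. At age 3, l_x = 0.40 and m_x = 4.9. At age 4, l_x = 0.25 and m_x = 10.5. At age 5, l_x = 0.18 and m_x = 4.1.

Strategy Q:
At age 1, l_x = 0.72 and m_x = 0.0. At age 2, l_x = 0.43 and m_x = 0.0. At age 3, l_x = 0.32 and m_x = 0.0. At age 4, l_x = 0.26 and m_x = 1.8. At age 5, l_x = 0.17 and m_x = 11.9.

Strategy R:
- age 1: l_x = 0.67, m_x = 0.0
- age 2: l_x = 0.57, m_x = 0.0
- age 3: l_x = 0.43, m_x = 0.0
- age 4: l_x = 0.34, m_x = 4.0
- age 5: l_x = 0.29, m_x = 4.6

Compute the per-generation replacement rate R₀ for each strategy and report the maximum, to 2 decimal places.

10.87

Strategy P: R₀ = 0.84×1.2 + 0.72×6.3 + 0.40×4.9 + 0.25×10.5 + 0.18×4.1 = 10.8670
Strategy Q: R₀ = 0.72×0.0 + 0.43×0.0 + 0.32×0.0 + 0.26×1.8 + 0.17×11.9 = 2.4910
Strategy R: R₀ = 0.67×0.0 + 0.57×0.0 + 0.43×0.0 + 0.34×4.0 + 0.29×4.6 = 2.6940
Highest R₀: strategy P with 10.8670.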